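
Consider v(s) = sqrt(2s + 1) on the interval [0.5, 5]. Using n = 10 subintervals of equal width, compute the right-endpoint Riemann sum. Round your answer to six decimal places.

Δs = (5 − 0.5)/10 = 0.45.
Right endpoints: 0.95, 1.4, 1.85, 2.3, 2.75, 3.2, 3.65, 4.1, 4.55, 5.
v(0.95) ≈ 1.702939, v(1.4) ≈ 1.949359, v(1.85) ≈ 2.167948, v(2.3) ≈ 2.366432, v(2.75) ≈ 2.549510, v(3.2) ≈ 2.720294, v(3.65) ≈ 2.880972, v(4.1) ≈ 3.033150, v(4.55) ≈ 3.178050, v(5) ≈ 3.316625.
Sum = Δs · [v(0.95) + v(1.4) + v(1.85) + ...].
Sum ≈ 11.639375.

11.639375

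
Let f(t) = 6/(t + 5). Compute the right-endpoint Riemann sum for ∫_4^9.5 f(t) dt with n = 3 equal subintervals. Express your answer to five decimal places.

Δt = (9.5 − 4)/3 = 11/6.
Right endpoints: 35/6, 23/3, 9.5.
f(35/6) = 36/65, f(23/3) = 9/19, f(9.5) = 12/29.
Sum = Δt · [f(35/6) + f(23/3) + f(9.5)].
Sum ≈ 2.64243.

2.64243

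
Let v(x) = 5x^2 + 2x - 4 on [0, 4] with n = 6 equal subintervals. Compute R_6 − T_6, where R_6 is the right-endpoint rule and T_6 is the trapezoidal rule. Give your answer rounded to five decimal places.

R_6 ≈ 137.4814815.
T_6 ≈ 108.1481481.
R_6 − T_6 ≈ 29.33333.

29.33333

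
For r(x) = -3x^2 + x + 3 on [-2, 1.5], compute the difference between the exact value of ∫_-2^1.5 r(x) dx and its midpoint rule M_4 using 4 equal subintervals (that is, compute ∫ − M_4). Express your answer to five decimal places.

-0.66992

Exact integral: ∫_-2^1.5 r(x) dx = -1.75.
M_4 ≈ -1.0800781.
Error ≈ -1.75 − (-1.0800781) ≈ -0.66992.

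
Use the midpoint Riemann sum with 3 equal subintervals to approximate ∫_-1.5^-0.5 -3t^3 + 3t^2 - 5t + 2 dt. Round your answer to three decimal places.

13.889

Δt = (-0.5 − (-1.5))/3 = 1/3.
Midpoints: -4/3, -1, -2/3.
f(-4/3) = 190/9, f(-1) = 13, f(-2/3) = 68/9.
Sum = Δt · [f(-4/3) + f(-1) + f(-2/3)].
Sum ≈ 13.889.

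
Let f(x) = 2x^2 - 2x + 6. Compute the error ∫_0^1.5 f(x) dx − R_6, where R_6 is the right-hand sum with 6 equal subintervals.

Exact integral: ∫_0^1.5 f(x) dx = 9.
R_6 = 9.21875.
Error = 9 − 9.21875 = -0.21875.

-0.21875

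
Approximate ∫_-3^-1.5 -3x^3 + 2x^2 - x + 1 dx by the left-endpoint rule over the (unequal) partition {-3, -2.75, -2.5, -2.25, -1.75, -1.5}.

91.796875

Subinterval widths: 0.25, 0.25, 0.25, 0.5, 0.25.
Left endpoints: -3, -2.75, -2.5, -2.25, -1.75.
f(-3) = 103, f(-2.75) = 81.265625, f(-2.5) = 62.875, f(-2.25) = 47.546875, f(-1.75) = 24.953125.
Sum = Σ Δx_i · f(x_i).
Sum = 91.796875.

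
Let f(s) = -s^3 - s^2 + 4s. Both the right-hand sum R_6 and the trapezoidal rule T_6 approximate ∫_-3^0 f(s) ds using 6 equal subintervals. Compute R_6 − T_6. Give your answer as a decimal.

R_6 = -7.8125.
T_6 = -6.3125.
R_6 − T_6 = -1.5.

-1.5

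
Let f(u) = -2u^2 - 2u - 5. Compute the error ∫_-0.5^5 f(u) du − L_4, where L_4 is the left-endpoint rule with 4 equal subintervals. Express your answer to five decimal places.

-38.12760

Exact integral: ∫_-0.5^5 f(u) du ≈ -135.6666667.
L_4 = -97.5390625.
Error ≈ -135.6666667 − (-97.5390625) ≈ -38.12760.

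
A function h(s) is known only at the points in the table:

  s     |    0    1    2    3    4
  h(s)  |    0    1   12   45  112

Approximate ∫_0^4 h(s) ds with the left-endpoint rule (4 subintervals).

58

Δs = 1.
Sum = 1·[0 + 1 + 12 + 45] = 58.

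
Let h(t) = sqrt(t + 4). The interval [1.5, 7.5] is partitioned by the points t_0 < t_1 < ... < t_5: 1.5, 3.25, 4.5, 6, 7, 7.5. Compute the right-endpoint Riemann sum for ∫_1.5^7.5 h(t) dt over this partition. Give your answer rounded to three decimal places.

18.112

Subinterval widths: 1.75, 1.25, 1.5, 1, 0.5.
Right endpoints: 3.25, 4.5, 6, 7, 7.5.
h(3.25) ≈ 2.693, h(4.5) ≈ 2.915, h(6) ≈ 3.162, h(7) ≈ 3.317, h(7.5) ≈ 3.391.
Sum = Σ Δt_i · h(t_i).
Sum ≈ 18.112.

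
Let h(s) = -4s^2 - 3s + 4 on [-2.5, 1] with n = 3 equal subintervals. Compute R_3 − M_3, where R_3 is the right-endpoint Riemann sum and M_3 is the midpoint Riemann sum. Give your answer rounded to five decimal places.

R_3 ≈ 2.6574074.
M_3 ≈ 1.2962963.
R_3 − M_3 ≈ 1.36111.

1.36111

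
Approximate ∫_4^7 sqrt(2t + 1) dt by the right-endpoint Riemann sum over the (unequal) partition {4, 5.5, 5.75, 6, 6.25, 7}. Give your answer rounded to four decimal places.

10.8047

Subinterval widths: 1.5, 0.25, 0.25, 0.25, 0.75.
Right endpoints: 5.5, 5.75, 6, 6.25, 7.
f(5.5) ≈ 3.4641, f(5.75) ≈ 3.5355, f(6) ≈ 3.6056, f(6.25) ≈ 3.6742, f(7) ≈ 3.8730.
Sum = Σ Δt_i · f(t_i).
Sum ≈ 10.8047.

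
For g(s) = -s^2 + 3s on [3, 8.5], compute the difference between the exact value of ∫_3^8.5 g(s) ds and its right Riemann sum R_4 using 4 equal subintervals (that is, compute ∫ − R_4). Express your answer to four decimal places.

Exact integral: ∫_3^8.5 g(s) ds ≈ -100.833333.
R_4 = -134.70703125.
Error ≈ -100.833333 − (-134.70703125) ≈ 33.8737.

33.8737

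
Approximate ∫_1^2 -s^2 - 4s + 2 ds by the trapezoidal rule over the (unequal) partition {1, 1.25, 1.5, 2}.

-6.359375

Subinterval widths: 0.25, 0.25, 0.5.
f(1) = -3, f(1.25) = -4.5625, f(1.5) = -6.25, f(2) = -10.
On each subinterval the trapezoid contributes (Δs_i/2)·[f(s_{i-1}) + f(s_i)].
Sum = -6.359375.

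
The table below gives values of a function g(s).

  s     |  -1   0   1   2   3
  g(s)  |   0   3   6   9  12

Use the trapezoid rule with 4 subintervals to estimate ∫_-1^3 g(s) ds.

24

Δs = 1.
T_4 = (1/2)·[0 + 2·3 + 2·6 + 2·9 + 12] = 24.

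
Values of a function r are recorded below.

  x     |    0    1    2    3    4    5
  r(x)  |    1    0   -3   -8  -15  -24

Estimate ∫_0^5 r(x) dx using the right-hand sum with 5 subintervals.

-50

Δx = 1.
Sum = 1·[0 + (-3) + (-8) + (-15) + (-24)] = -50.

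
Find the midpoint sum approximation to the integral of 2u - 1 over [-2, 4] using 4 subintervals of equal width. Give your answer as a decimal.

6

Δu = (4 − (-2))/4 = 1.5.
Midpoints: -1.25, 0.25, 1.75, 3.25.
f(-1.25) = -3.5, f(0.25) = -0.5, f(1.75) = 2.5, f(3.25) = 5.5.
Sum = Δu · [f(-1.25) + f(0.25) + f(1.75) + f(3.25)].
Sum = 6.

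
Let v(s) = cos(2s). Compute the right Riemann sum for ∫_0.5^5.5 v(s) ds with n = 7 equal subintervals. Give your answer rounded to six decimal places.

Δs = (5.5 − 0.5)/7 = 5/7.
Right endpoints: 17/14, 27/14, 37/14, 47/14, 57/14, 67/14, 5.5.
v(17/14) ≈ -0.756389, v(27/14) ≈ -0.754732, v(37/14) ≈ 0.542429, v(47/14) ≈ 0.908506, v(57/14) ≈ -0.284875, v(67/14) ≈ -0.989266, v(5.5) ≈ 0.004426.
Sum = Δs · [v(17/14) + v(27/14) + v(37/14) + ...].
Sum ≈ -0.949929.

-0.949929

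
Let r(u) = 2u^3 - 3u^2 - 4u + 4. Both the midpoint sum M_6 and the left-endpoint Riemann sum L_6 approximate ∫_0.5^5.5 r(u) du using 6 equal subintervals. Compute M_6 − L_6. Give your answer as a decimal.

79.6875

M_6 ≈ 246.909722.
L_6 ≈ 167.222222.
M_6 − L_6 = 79.6875.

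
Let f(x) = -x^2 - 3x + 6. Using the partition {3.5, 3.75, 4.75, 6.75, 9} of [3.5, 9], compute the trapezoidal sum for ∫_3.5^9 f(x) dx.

-302.234375

Subinterval widths: 0.25, 1, 2, 2.25.
f(3.5) = -16.75, f(3.75) = -19.3125, f(4.75) = -30.8125, f(6.75) = -59.8125, f(9) = -102.
On each subinterval the trapezoid contributes (Δx_i/2)·[f(x_{i-1}) + f(x_i)].
Sum = -302.234375.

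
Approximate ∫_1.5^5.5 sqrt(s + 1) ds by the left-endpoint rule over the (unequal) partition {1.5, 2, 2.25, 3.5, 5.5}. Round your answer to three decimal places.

Subinterval widths: 0.5, 0.25, 1.25, 2.
Left endpoints: 1.5, 2, 2.25, 3.5.
f(1.5) ≈ 1.581, f(2) ≈ 1.732, f(2.25) ≈ 1.803, f(3.5) ≈ 2.121.
Sum = Σ Δs_i · f(s_i).
Sum ≈ 7.720.

7.720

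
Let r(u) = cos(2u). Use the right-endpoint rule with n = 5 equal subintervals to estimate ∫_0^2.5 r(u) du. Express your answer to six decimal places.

Δu = (2.5 − 0)/5 = 0.5.
Right endpoints: 0.5, 1, 1.5, 2, 2.5.
r(0.5) ≈ 0.540302, r(1) ≈ -0.416147, r(1.5) ≈ -0.989992, r(2) ≈ -0.653644, r(2.5) ≈ 0.283662.
Sum = Δu · [r(0.5) + r(1) + r(1.5) + r(2) + r(2.5)].
Sum ≈ -0.617909.

-0.617909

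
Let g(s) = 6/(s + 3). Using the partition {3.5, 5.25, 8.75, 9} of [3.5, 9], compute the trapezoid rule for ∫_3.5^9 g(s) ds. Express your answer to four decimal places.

3.7367

Subinterval widths: 1.75, 3.5, 0.25.
g(3.5) = 12/13, g(5.25) = 8/11, g(8.75) = 24/47, g(9) = 0.5.
On each subinterval the trapezoid contributes (Δs_i/2)·[g(s_{i-1}) + g(s_i)].
Sum ≈ 3.7367.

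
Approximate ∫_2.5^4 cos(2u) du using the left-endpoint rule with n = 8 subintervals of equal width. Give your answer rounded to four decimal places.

1.0029

Δu = (4 − 2.5)/8 = 0.1875.
Left endpoints: 2.5, 2.6875, 2.875, 3.0625, 3.25, 3.4375, 3.625, 3.8125.
f(2.5) ≈ 0.2837, f(2.6875) ≈ 0.6152, f(2.875) ≈ 0.8612, f(3.0625) ≈ 0.9875, f(3.25) ≈ 0.9766, f(3.4375) ≈ 0.8299, f(3.625) ≈ 0.5679, f(3.8125) ≈ 0.2270.
Sum = Δu · [f(2.5) + f(2.6875) + f(2.875) + ...].
Sum ≈ 1.0029.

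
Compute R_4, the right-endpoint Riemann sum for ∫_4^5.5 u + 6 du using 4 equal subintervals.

Δu = (5.5 − 4)/4 = 0.375.
Right endpoints: 4.375, 4.75, 5.125, 5.5.
f(4.375) = 10.375, f(4.75) = 10.75, f(5.125) = 11.125, f(5.5) = 11.5.
Sum = Δu · [f(4.375) + f(4.75) + f(5.125) + f(5.5)].
Sum = 16.40625.

16.40625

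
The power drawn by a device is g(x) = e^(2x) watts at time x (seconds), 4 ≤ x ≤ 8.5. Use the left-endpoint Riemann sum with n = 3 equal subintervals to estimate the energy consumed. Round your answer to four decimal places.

Δx = (8.5 − 4)/3 = 1.5.
Left endpoints: 4, 5.5, 7.
g(4) ≈ 2980.9580, g(5.5) ≈ 59874.1417, g(7) ≈ 1202604.2842.
Sum = Δx · [g(4) + g(5.5) + g(7)].
Sum ≈ 1898189.0758.

1898189.0758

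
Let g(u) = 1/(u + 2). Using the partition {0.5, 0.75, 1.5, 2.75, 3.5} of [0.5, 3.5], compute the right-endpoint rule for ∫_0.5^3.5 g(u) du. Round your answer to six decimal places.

0.704716

Subinterval widths: 0.25, 0.75, 1.25, 0.75.
Right endpoints: 0.75, 1.5, 2.75, 3.5.
g(0.75) = 4/11, g(1.5) = 2/7, g(2.75) = 4/19, g(3.5) = 2/11.
Sum = Σ Δu_i · g(u_i).
Sum ≈ 0.704716.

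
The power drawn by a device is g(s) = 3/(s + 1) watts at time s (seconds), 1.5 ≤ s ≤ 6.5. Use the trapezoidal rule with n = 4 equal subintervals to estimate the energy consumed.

3.35

Δs = (6.5 − 1.5)/4 = 1.25.
g(1.5) = 1.2, g(2.75) = 0.8, g(4) = 0.6, g(5.25) = 0.48, g(6.5) = 0.4.
T_4 = (Δs/2)·[g(s_0) + 2g(s_1) + 2g(s_2) + 2g(s_3) + g(s_4)].
Sum = 3.35.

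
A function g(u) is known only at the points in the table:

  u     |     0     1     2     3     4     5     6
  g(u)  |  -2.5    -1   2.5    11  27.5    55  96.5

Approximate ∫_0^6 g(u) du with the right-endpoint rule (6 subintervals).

191.5

Δu = 1.
Sum = 1·[(-1) + 2.5 + 11 + 27.5 + 55 + 96.5] = 191.5.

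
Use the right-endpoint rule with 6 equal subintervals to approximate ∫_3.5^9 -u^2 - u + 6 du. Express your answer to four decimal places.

Δu = (9 − 3.5)/6 = 11/12.
Right endpoints: 53/12, 16/3, 6.25, 43/6, 97/12, 9.
f(53/12) = -2581/144, f(16/3) = -250/9, f(6.25) = -39.3125, f(43/6) = -1891/36, f(97/12) = -9709/144, f(9) = -84.
Sum = Δu · [f(53/12) + f(16/3) + f(6.25) + ...].
Sum ≈ -264.8848.

-264.8848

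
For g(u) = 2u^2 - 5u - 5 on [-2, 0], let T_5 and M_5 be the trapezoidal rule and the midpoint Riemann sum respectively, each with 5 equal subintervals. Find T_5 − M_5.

T_5 = 5.44.
M_5 = 5.28.
T_5 − M_5 = 0.16.

0.16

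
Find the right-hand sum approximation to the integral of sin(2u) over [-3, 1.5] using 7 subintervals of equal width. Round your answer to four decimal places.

0.7925

Δu = (1.5 − (-3))/7 = 9/14.
Right endpoints: -33/14, -12/7, -15/14, -3/7, 3/14, 6/7, 1.5.
f(-33/14) ≈ 1.0000, f(-12/7) ≈ 0.2831, f(-15/14) ≈ -0.8408, f(-3/7) ≈ -0.7560, f(3/14) ≈ 0.4156, f(6/7) ≈ 0.9897, f(1.5) ≈ 0.1411.
Sum = Δu · [f(-33/14) + f(-12/7) + f(-15/14) + ...].
Sum ≈ 0.7925.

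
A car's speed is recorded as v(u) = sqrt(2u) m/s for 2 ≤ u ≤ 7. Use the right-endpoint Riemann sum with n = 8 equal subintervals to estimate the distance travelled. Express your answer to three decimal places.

15.331

Δu = (7 − 2)/8 = 0.625.
Right endpoints: 2.625, 3.25, 3.875, 4.5, 5.125, 5.75, 6.375, 7.
v(2.625) ≈ 2.291, v(3.25) ≈ 2.550, v(3.875) ≈ 2.784, v(4.5) ≈ 3.000, v(5.125) ≈ 3.202, v(5.75) ≈ 3.391, v(6.375) ≈ 3.571, v(7) ≈ 3.742.
Sum = Δu · [v(2.625) + v(3.25) + v(3.875) + ...].
Sum ≈ 15.331.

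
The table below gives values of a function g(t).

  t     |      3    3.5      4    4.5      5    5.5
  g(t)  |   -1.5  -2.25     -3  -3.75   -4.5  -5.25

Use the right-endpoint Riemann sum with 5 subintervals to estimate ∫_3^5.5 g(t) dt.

Δt = 0.5.
Sum = 0.5·[(-2.25) + (-3) + (-3.75) + (-4.5) + (-5.25)] = -9.375.

-9.375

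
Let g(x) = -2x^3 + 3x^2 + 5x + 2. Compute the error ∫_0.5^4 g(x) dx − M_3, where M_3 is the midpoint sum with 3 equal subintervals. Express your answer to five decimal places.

-4.16840

Exact integral: ∫_0.5^4 g(x) dx = -17.71875.
M_3 ≈ -13.5503472.
Error ≈ -17.71875 − (-13.5503472) ≈ -4.16840.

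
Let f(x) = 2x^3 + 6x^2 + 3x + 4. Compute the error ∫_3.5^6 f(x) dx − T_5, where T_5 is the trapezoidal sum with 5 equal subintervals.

-3.59375

Exact integral: ∫_3.5^6 f(x) dx = 964.84375.
T_5 = 968.4375.
Error = 964.84375 − 968.4375 = -3.59375.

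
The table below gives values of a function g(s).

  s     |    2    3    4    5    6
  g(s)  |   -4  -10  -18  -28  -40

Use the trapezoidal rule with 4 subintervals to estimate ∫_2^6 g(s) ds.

Δs = 1.
T_4 = (1/2)·[(-4) + 2·(-10) + 2·(-18) + 2·(-28) + (-40)] = -78.

-78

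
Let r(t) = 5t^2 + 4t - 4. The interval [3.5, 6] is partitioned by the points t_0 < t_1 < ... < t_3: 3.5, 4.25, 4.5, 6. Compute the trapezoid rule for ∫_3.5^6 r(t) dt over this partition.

329.21875

Subinterval widths: 0.75, 0.25, 1.5.
r(3.5) = 71.25, r(4.25) = 103.3125, r(4.5) = 115.25, r(6) = 200.
On each subinterval the trapezoid contributes (Δt_i/2)·[r(t_{i-1}) + r(t_i)].
Sum = 329.21875.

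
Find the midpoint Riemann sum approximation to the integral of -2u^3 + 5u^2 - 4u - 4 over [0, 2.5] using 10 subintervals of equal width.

-15.95703125

Δu = (2.5 − 0)/10 = 0.25.
Midpoints: 0.125, 0.375, 0.625, 0.875, 1.125, 1.375, 1.625, 1.875, 2.125, 2.375.
f(0.125) = -4.42578125, f(0.375) = -4.90234375, f(0.625) = -5.03515625, f(0.875) = -5.01171875, f(1.125) = -5.01953125, f(1.375) = -5.24609375, f(1.625) = -5.87890625, f(1.875) = -7.10546875, f(2.125) = -9.11328125, f(2.375) = -12.08984375.
Sum = Δu · [f(0.125) + f(0.375) + f(0.625) + ...].
Sum = -15.95703125.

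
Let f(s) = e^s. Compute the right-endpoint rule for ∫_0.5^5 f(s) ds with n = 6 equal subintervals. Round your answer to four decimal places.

Δs = (5 − 0.5)/6 = 0.75.
Right endpoints: 1.25, 2, 2.75, 3.5, 4.25, 5.
f(1.25) ≈ 3.4903, f(2) ≈ 7.3891, f(2.75) ≈ 15.6426, f(3.5) ≈ 33.1155, f(4.25) ≈ 70.1054, f(5) ≈ 148.4132.
Sum = Δs · [f(1.25) + f(2) + f(2.75) + ...].
Sum ≈ 208.6170.

208.6170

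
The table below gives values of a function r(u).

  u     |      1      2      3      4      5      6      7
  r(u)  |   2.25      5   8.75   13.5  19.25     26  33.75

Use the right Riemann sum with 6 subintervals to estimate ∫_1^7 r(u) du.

Δu = 1.
Sum = 1·[5 + 8.75 + 13.5 + 19.25 + 26 + 33.75] = 106.25.

106.25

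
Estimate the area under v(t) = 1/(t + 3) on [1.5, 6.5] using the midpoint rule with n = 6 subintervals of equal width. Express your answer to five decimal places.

0.74611

Δt = (6.5 − 1.5)/6 = 5/6.
Midpoints: 23/12, 2.75, 43/12, 53/12, 5.25, 73/12.
v(23/12) = 12/59, v(2.75) = 4/23, v(43/12) = 12/79, v(53/12) = 12/89, v(5.25) = 4/33, v(73/12) = 12/109.
Sum = Δt · [v(23/12) + v(2.75) + v(43/12) + ...].
Sum ≈ 0.74611.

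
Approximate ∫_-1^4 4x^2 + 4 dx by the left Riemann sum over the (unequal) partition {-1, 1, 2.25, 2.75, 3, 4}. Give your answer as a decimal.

Subinterval widths: 2, 1.25, 0.5, 0.25, 1.
Left endpoints: -1, 1, 2.25, 2.75, 3.
f(-1) = 8, f(1) = 8, f(2.25) = 24.25, f(2.75) = 34.25, f(3) = 40.
Sum = Σ Δx_i · f(x_i).
Sum = 86.6875.

86.6875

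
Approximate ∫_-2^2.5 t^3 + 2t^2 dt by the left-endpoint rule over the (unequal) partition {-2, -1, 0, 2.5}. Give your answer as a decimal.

1

Subinterval widths: 1, 1, 2.5.
Left endpoints: -2, -1, 0.
f(-2) = 0, f(-1) = 1, f(0) = 0.
Sum = Σ Δt_i · f(t_i).
Sum = 1.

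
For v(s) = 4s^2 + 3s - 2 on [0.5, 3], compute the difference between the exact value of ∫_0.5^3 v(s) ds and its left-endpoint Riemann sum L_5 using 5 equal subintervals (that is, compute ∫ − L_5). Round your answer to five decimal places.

10.20833

Exact integral: ∫_0.5^3 v(s) ds ≈ 43.9583333.
L_5 = 33.75.
Error ≈ 43.9583333 − 33.75 ≈ 10.20833.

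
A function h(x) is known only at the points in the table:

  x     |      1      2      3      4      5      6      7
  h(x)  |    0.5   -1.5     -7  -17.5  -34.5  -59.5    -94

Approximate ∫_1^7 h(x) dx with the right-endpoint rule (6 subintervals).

Δx = 1.
Sum = 1·[(-1.5) + (-7) + (-17.5) + (-34.5) + (-59.5) + (-94)] = -214.

-214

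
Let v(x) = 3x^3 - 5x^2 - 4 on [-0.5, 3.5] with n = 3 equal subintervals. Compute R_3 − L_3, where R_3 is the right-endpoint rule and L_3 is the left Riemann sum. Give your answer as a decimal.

92

R_3 ≈ 80.9074074.
L_3 ≈ -11.0925926.
R_3 − L_3 = 92.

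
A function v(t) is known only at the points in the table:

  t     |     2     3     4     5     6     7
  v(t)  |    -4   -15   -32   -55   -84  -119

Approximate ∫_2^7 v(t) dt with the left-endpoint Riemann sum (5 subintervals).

-190

Δt = 1.
Sum = 1·[(-4) + (-15) + (-32) + (-55) + (-84)] = -190.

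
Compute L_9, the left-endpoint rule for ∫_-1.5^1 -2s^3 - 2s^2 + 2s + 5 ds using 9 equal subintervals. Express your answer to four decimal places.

Δs = (1 − (-1.5))/9 = 5/18.
Left endpoints: -1.5, -11/9, -17/18, -2/3, -7/18, -1/9, 1/6, 4/9, 13/18.
f(-1.5) = 4.25, f(-11/9) = 2347/729, f(-17/18) = 8783/2916, f(-2/3) = 91/27, f(-7/18) = 11773/2916, f(-1/9) = 3467/729, f(1/6) = 569/108, f(4/9) = 3877/729, f(13/18) = 13553/2916.
Sum = Δs · [f(-1.5) + f(-11/9) + f(-17/18) + ...].
Sum ≈ 10.5221.

10.5221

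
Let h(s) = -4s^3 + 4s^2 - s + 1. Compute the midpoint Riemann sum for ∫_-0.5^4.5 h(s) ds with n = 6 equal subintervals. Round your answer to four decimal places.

Δs = (4.5 − (-0.5))/6 = 5/6.
Midpoints: -1/12, 0.75, 19/12, 29/12, 3.25, 49/12.
h(-1/12) = 481/432, h(0.75) = 0.8125, h(19/12) = -2779/432, h(29/12) = -14909/432, h(3.25) = -97.3125, h(49/12) = -90169/432.
Sum = Δs · [h(-1/12) + h(0.75) + h(19/12) + ...].
Sum ≈ -287.5463.

-287.5463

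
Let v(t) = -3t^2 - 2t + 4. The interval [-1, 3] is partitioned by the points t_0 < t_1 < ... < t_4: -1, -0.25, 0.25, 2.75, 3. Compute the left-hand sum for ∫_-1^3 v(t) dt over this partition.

6.640625

Subinterval widths: 0.75, 0.5, 2.5, 0.25.
Left endpoints: -1, -0.25, 0.25, 2.75.
v(-1) = 3, v(-0.25) = 4.3125, v(0.25) = 3.3125, v(2.75) = -24.1875.
Sum = Σ Δt_i · v(t_i).
Sum = 6.640625.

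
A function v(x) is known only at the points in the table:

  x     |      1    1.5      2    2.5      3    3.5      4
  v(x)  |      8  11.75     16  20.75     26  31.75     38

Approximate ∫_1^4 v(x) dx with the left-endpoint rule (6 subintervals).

Δx = 0.5.
Sum = 0.5·[8 + 11.75 + 16 + 20.75 + 26 + 31.75] = 57.125.

57.125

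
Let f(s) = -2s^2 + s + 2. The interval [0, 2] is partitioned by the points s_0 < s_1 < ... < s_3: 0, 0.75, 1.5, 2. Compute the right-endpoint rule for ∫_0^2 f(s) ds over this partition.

-1.53125

Subinterval widths: 0.75, 0.75, 0.5.
Right endpoints: 0.75, 1.5, 2.
f(0.75) = 1.625, f(1.5) = -1, f(2) = -4.
Sum = Σ Δs_i · f(s_i).
Sum = -1.53125.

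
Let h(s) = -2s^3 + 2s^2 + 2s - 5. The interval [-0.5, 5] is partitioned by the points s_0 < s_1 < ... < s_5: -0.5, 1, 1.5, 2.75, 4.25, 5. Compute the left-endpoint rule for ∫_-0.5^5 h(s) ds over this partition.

-139.0703125

Subinterval widths: 1.5, 0.5, 1.25, 1.5, 0.75.
Left endpoints: -0.5, 1, 1.5, 2.75, 4.25.
h(-0.5) = -5.25, h(1) = -3, h(1.5) = -4.25, h(2.75) = -25.96875, h(4.25) = -113.90625.
Sum = Σ Δs_i · h(s_i).
Sum = -139.0703125.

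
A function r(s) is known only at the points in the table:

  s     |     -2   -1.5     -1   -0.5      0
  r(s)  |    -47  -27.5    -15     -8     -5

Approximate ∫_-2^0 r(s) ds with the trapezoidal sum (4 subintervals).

-38.25

Δs = 0.5.
T_4 = (0.5/2)·[(-47) + 2·(-27.5) + 2·(-15) + 2·(-8) + (-5)] = -38.25.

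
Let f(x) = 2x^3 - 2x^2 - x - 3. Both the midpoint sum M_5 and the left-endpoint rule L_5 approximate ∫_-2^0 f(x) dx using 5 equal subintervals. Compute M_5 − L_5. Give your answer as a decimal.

M_5 = -17.12.
L_5 = -22.16.
M_5 − L_5 = 5.04.

5.04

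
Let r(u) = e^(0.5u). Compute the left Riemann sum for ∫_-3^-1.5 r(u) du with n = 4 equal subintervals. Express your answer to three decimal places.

0.453

Δu = (-1.5 − (-3))/4 = 0.375.
Left endpoints: -3, -2.625, -2.25, -1.875.
r(-3) ≈ 0.223, r(-2.625) ≈ 0.269, r(-2.25) ≈ 0.325, r(-1.875) ≈ 0.392.
Sum = Δu · [r(-3) + r(-2.625) + r(-2.25) + r(-1.875)].
Sum ≈ 0.453.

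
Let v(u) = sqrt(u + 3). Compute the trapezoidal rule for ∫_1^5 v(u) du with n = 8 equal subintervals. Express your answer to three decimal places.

Δu = (5 − 1)/8 = 0.5.
v(1) ≈ 2.000, v(1.5) ≈ 2.121, v(2) ≈ 2.236, v(2.5) ≈ 2.345, v(3) ≈ 2.449, v(3.5) ≈ 2.550, v(4) ≈ 2.646, v(4.5) ≈ 2.739, v(5) ≈ 2.828.
T_8 = (Δu/2)·[v(u_0) + 2v(u_1) + ... + 2v(u_{7}) + v(u_8)].
Sum ≈ 9.750.

9.750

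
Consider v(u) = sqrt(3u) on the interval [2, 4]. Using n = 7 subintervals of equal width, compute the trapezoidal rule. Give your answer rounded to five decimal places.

5.97040

Δu = (4 − 2)/7 = 2/7.
v(2) ≈ 2.44949, v(16/7) ≈ 2.61861, v(18/7) ≈ 2.77746, v(20/7) ≈ 2.92770, v(22/7) ≈ 3.07060, v(24/7) ≈ 3.20713, v(26/7) ≈ 3.33809, v(4) ≈ 3.46410.
T_7 = (Δu/2)·[v(u_0) + 2v(u_1) + ... + 2v(u_{6}) + v(u_7)].
Sum ≈ 5.97040.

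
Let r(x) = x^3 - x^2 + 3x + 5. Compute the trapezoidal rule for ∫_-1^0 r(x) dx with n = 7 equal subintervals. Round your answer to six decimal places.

2.908163

Δx = (0 − (-1))/7 = 1/7.
r(-1) = 0, r(-6/7) = 365/343, r(-5/7) = 680/343, r(-4/7) = 951/343, r(-3/7) = 1184/343, r(-2/7) = 1385/343, r(-1/7) = 1560/343, r(0) = 5.
T_7 = (Δx/2)·[r(x_0) + 2r(x_1) + ... + 2r(x_{6}) + r(x_7)].
Sum ≈ 2.908163.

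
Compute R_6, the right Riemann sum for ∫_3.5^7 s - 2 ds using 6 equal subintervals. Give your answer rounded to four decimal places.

12.3958

Δs = (7 − 3.5)/6 = 7/12.
Right endpoints: 49/12, 14/3, 5.25, 35/6, 77/12, 7.
f(49/12) = 25/12, f(14/3) = 8/3, f(5.25) = 3.25, f(35/6) = 23/6, f(77/12) = 53/12, f(7) = 5.
Sum = Δs · [f(49/12) + f(14/3) + f(5.25) + ...].
Sum ≈ 12.3958.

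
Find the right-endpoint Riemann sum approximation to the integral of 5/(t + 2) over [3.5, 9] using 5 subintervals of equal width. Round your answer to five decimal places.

3.22817

Δt = (9 − 3.5)/5 = 1.1.
Right endpoints: 4.6, 5.7, 6.8, 7.9, 9.
f(4.6) = 25/33, f(5.7) = 50/77, f(6.8) = 25/44, f(7.9) = 50/99, f(9) = 5/11.
Sum = Δt · [f(4.6) + f(5.7) + f(6.8) + f(7.9) + f(9)].
Sum ≈ 3.22817.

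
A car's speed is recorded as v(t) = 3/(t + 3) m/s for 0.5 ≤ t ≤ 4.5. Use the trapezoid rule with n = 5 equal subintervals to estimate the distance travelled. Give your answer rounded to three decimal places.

Δt = (4.5 − 0.5)/5 = 0.8.
v(0.5) = 6/7, v(1.3) = 30/43, v(2.1) = 10/17, v(2.9) = 30/59, v(3.7) = 30/67, v(4.5) = 0.4.
T_5 = (Δt/2)·[v(t_0) + 2v(t_1) + ... + 2v(t_{4}) + v(t_5)].
Sum ≈ 2.297.

2.297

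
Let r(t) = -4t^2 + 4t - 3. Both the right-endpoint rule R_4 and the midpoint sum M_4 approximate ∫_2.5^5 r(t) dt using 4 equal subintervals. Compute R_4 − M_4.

R_4 = -136.796875.
M_4 = -115.5078125.
R_4 − M_4 = -21.2890625.

-21.2890625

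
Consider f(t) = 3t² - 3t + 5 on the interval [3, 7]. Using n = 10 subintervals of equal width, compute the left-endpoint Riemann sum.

Δt = (7 − 3)/10 = 0.4.
Left endpoints: 3, 3.4, 3.8, 4.2, 4.6, 5, 5.4, 5.8, 6.2, 6.6.
f(3) = 23, f(3.4) = 29.48, f(3.8) = 36.92, f(4.2) = 45.32, f(4.6) = 54.68, f(5) = 65, f(5.4) = 76.28, f(5.8) = 88.52, f(6.2) = 101.72, f(6.6) = 115.88.
Sum = Δt · [f(3) + f(3.4) + f(3.8) + ...].
Sum = 254.72.

254.72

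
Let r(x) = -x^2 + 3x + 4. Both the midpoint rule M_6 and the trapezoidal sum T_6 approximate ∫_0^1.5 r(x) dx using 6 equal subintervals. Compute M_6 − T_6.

0.0234375

M_6 = 8.2578125.
T_6 = 8.234375.
M_6 − T_6 = 0.0234375.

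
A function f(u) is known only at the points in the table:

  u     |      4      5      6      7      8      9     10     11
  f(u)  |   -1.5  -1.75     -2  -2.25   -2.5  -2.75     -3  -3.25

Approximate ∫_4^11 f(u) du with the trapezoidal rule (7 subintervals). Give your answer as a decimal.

-16.625

Δu = 1.
T_7 = (1/2)·[(-1.5) + 2·(-1.75) + 2·(-2) + 2·(-2.25) + 2·(-2.5) + 2·(-2.75) + 2·(-3) + (-3.25)] = -16.625.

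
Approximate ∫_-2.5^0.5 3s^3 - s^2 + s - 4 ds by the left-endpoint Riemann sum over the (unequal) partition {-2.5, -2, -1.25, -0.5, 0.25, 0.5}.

-69.6015625

Subinterval widths: 0.5, 0.75, 0.75, 0.75, 0.25.
Left endpoints: -2.5, -2, -1.25, -0.5, 0.25.
f(-2.5) = -59.625, f(-2) = -34, f(-1.25) = -12.671875, f(-0.5) = -5.125, f(0.25) = -3.765625.
Sum = Σ Δs_i · f(s_i).
Sum = -69.6015625.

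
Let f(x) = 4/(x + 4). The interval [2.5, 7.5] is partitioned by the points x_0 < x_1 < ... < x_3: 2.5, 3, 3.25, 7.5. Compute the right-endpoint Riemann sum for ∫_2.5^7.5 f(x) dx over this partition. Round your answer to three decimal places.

1.902

Subinterval widths: 0.5, 0.25, 4.25.
Right endpoints: 3, 3.25, 7.5.
f(3) = 4/7, f(3.25) = 16/29, f(7.5) = 8/23.
Sum = Σ Δx_i · f(x_i).
Sum ≈ 1.902.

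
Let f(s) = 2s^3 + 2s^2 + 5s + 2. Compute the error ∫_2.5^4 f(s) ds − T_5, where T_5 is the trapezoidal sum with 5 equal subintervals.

Exact integral: ∫_2.5^4 f(s) ds = 168.09375.
T_5 = 168.5775.
Error = 168.09375 − 168.5775 = -0.48375.

-0.48375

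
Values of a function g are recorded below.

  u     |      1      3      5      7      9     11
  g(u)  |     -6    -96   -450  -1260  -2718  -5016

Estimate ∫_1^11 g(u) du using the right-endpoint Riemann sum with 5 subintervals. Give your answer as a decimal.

Δu = 2.
Sum = 2·[(-96) + (-450) + (-1260) + (-2718) + (-5016)] = -19080.

-19080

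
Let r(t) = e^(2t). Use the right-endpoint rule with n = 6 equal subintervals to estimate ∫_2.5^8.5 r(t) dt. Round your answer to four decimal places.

Δt = (8.5 − 2.5)/6 = 1.
Right endpoints: 3.5, 4.5, 5.5, 6.5, 7.5, 8.5.
r(3.5) ≈ 1096.6332, r(4.5) ≈ 8103.0839, r(5.5) ≈ 59874.1417, r(6.5) ≈ 442413.3920, r(7.5) ≈ 3269017.3725, r(8.5) ≈ 24154952.7536.
Sum = Δt · [r(3.5) + r(4.5) + r(5.5) + ...].
Sum ≈ 27935457.3769.

27935457.3769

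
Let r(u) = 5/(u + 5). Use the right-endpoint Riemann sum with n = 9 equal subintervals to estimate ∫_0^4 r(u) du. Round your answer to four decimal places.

2.8424

Δu = (4 − 0)/9 = 4/9.
Right endpoints: 4/9, 8/9, 4/3, 16/9, 20/9, 8/3, 28/9, 32/9, 4.
r(4/9) = 45/49, r(8/9) = 45/53, r(4/3) = 15/19, r(16/9) = 45/61, r(20/9) = 9/13, r(8/3) = 15/23, r(28/9) = 45/73, r(32/9) = 45/77, r(4) = 5/9.
Sum = Δu · [r(4/9) + r(8/9) + r(4/3) + ...].
Sum ≈ 2.8424.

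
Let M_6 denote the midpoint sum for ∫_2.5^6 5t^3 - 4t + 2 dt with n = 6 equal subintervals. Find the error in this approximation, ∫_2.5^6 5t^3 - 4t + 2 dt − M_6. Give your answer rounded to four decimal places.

6.3270

Exact integral: ∫_2.5^6 f(t) dt = 1518.671875.
M_6 ≈ 1512.344835.
Error ≈ 1518.671875 − 1512.344835 ≈ 6.3270.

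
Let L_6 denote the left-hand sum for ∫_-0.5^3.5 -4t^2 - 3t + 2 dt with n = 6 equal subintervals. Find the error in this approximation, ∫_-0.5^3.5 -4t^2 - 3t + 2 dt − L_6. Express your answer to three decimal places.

Exact integral: ∫_-0.5^3.5 f(t) dt ≈ -67.33333.
L_6 ≈ -48.51852.
Error ≈ -67.33333 − (-48.51852) ≈ -18.815.

-18.815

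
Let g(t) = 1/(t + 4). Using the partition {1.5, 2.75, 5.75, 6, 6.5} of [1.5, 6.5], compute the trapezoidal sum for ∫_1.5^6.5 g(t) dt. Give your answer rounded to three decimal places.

Subinterval widths: 1.25, 3, 0.25, 0.5.
g(1.5) = 2/11, g(2.75) = 4/27, g(5.75) = 4/39, g(6) = 0.1, g(6.5) = 2/21.
On each subinterval the trapezoid contributes (Δt_i/2)·[g(t_{i-1}) + g(t_i)].
Sum ≈ 0.656.

0.656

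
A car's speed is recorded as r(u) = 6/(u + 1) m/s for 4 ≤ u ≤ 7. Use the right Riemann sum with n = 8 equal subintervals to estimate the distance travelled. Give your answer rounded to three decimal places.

2.737

Δu = (7 − 4)/8 = 0.375.
Right endpoints: 4.375, 4.75, 5.125, 5.5, 5.875, 6.25, 6.625, 7.
r(4.375) = 48/43, r(4.75) = 24/23, r(5.125) = 48/49, r(5.5) = 12/13, r(5.875) = 48/55, r(6.25) = 24/29, r(6.625) = 48/61, r(7) = 0.75.
Sum = Δu · [r(4.375) + r(4.75) + r(5.125) + ...].
Sum ≈ 2.737.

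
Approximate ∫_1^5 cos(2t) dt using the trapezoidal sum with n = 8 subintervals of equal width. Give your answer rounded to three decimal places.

-0.665

Δt = (5 − 1)/8 = 0.5.
f(1) ≈ -0.416, f(1.5) ≈ -0.990, f(2) ≈ -0.654, f(2.5) ≈ 0.284, f(3) ≈ 0.960, f(3.5) ≈ 0.754, f(4) ≈ -0.146, f(4.5) ≈ -0.911, f(5) ≈ -0.839.
T_8 = (Δt/2)·[f(t_0) + 2f(t_1) + ... + 2f(t_{7}) + f(t_8)].
Sum ≈ -0.665.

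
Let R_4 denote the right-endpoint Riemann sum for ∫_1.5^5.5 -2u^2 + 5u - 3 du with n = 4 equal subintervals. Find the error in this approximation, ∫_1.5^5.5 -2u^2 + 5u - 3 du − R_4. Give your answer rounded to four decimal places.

19.3333

Exact integral: ∫_1.5^5.5 f(u) du ≈ -50.666667.
R_4 = -70.
Error ≈ -50.666667 − (-70) ≈ 19.3333.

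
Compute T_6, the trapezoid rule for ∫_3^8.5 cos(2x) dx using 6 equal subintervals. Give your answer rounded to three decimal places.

Δx = (8.5 − 3)/6 = 11/12.
f(3) ≈ 0.960, f(47/12) ≈ 0.021, f(29/6) ≈ -0.971, f(5.75) ≈ 0.483, f(20/3) ≈ 0.720, f(91/12) ≈ -0.857, f(8.5) ≈ -0.275.
T_6 = (Δx/2)·[f(x_0) + 2f(x_1) + ... + 2f(x_{5}) + f(x_6)].
Sum ≈ -0.240.

-0.240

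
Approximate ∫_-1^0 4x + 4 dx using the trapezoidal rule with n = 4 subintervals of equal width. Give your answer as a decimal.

Δx = (0 − (-1))/4 = 0.25.
f(-1) = 0, f(-0.75) = 1, f(-0.5) = 2, f(-0.25) = 3, f(0) = 4.
T_4 = (Δx/2)·[f(x_0) + 2f(x_1) + 2f(x_2) + 2f(x_3) + f(x_4)].
Sum = 2.

2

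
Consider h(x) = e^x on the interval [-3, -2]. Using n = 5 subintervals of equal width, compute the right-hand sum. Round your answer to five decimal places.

Δx = (-2 − (-3))/5 = 0.2.
Right endpoints: -2.8, -2.6, -2.4, -2.2, -2.
h(-2.8) ≈ 0.06081, h(-2.6) ≈ 0.07427, h(-2.4) ≈ 0.09072, h(-2.2) ≈ 0.11080, h(-2) ≈ 0.13534.
Sum = Δx · [h(-2.8) + h(-2.6) + h(-2.4) + h(-2.2) + h(-2)].
Sum ≈ 0.09439.

0.09439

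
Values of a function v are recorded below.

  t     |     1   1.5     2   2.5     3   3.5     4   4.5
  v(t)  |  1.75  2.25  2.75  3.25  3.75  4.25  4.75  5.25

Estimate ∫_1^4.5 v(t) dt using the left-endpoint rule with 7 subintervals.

11.375

Δt = 0.5.
Sum = 0.5·[1.75 + 2.25 + 2.75 + 3.25 + 3.75 + 4.25 + 4.75] = 11.375.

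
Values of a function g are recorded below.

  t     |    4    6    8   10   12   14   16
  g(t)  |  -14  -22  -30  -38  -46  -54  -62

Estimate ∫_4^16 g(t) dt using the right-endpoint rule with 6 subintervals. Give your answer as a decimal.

Δt = 2.
Sum = 2·[(-22) + (-30) + (-38) + (-46) + (-54) + (-62)] = -504.

-504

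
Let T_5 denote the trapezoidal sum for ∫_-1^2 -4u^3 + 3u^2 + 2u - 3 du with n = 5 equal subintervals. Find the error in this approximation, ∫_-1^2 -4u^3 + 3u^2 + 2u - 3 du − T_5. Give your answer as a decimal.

0.54

Exact integral: ∫_-1^2 f(u) du = -12.
T_5 = -12.54.
Error = -12 − (-12.54) = 0.54.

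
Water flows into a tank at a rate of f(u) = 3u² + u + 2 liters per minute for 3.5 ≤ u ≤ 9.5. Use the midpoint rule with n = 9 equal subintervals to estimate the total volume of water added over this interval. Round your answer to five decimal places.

864.83333

Δu = (9.5 − 3.5)/9 = 2/3.
Midpoints: 23/6, 4.5, 31/6, 35/6, 6.5, 43/6, 47/6, 8.5, 55/6.
f(23/6) = 599/12, f(4.5) = 67.25, f(31/6) = 87.25, f(35/6) = 1319/12, f(6.5) = 135.25, f(43/6) = 163.25, f(47/6) = 2327/12, f(8.5) = 227.25, f(55/6) = 263.25.
Sum = Δu · [f(23/6) + f(4.5) + f(31/6) + ...].
Sum ≈ 864.83333.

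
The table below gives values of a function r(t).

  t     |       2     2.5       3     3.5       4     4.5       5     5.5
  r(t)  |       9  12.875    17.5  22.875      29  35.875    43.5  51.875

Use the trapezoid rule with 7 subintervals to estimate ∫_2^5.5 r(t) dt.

96.03125

Δt = 0.5.
T_7 = (0.5/2)·[9 + 2·12.875 + 2·17.5 + 2·22.875 + 2·29 + 2·35.875 + 2·43.5 + 51.875] = 96.03125.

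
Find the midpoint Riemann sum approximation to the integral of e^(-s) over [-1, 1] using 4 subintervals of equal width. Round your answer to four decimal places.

2.3261

Δs = (1 − (-1))/4 = 0.5.
Midpoints: -0.75, -0.25, 0.25, 0.75.
f(-0.75) ≈ 2.1170, f(-0.25) ≈ 1.2840, f(0.25) ≈ 0.7788, f(0.75) ≈ 0.4724.
Sum = Δs · [f(-0.75) + f(-0.25) + f(0.25) + f(0.75)].
Sum ≈ 2.3261.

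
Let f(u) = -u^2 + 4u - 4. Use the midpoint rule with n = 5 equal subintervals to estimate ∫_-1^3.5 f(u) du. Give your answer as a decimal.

-9.82125

Δu = (3.5 − (-1))/5 = 0.9.
Midpoints: -0.55, 0.35, 1.25, 2.15, 3.05.
f(-0.55) = -6.5025, f(0.35) = -2.7225, f(1.25) = -0.5625, f(2.15) = -0.0225, f(3.05) = -1.1025.
Sum = Δu · [f(-0.55) + f(0.35) + f(1.25) + f(2.15) + f(3.05)].
Sum = -9.82125.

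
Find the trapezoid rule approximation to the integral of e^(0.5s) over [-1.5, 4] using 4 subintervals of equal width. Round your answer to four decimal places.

14.3740

Δs = (4 − (-1.5))/4 = 1.375.
f(-1.5) ≈ 0.4724, f(-0.125) ≈ 0.9394, f(1.25) ≈ 1.8682, f(2.625) ≈ 3.7155, f(4) ≈ 7.3891.
T_4 = (Δs/2)·[f(s_0) + 2f(s_1) + 2f(s_2) + 2f(s_3) + f(s_4)].
Sum ≈ 14.3740.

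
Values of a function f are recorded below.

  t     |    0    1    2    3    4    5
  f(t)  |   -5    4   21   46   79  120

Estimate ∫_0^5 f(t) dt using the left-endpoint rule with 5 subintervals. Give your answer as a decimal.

145

Δt = 1.
Sum = 1·[(-5) + 4 + 21 + 46 + 79] = 145.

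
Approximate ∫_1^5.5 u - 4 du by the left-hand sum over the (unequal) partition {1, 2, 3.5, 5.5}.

-7

Subinterval widths: 1, 1.5, 2.
Left endpoints: 1, 2, 3.5.
f(1) = -3, f(2) = -2, f(3.5) = -0.5.
Sum = Σ Δu_i · f(u_i).
Sum = -7.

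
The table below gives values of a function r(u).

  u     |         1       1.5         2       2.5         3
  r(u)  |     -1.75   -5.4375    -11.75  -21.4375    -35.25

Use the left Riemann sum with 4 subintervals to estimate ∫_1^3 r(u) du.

-20.1875

Δu = 0.5.
Sum = 0.5·[(-1.75) + (-5.4375) + (-11.75) + (-21.4375)] = -20.1875.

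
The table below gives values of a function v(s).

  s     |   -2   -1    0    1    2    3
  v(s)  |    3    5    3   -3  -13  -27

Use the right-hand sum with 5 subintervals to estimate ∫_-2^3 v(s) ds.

-35

Δs = 1.
Sum = 1·[5 + 3 + (-3) + (-13) + (-27)] = -35.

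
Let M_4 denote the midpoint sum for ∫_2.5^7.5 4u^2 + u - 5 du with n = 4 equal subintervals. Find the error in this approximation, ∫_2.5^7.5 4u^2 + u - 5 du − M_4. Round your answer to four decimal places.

Exact integral: ∫_2.5^7.5 f(u) du ≈ 541.666667.
M_4 = 539.0625.
Error ≈ 541.666667 − 539.0625 ≈ 2.6042.

2.6042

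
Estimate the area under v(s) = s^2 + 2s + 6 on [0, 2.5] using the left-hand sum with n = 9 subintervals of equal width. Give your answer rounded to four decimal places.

24.9280

Δs = (2.5 − 0)/9 = 5/18.
Left endpoints: 0, 5/18, 5/9, 5/6, 10/9, 25/18, 5/3, 35/18, 20/9.
v(0) = 6, v(5/18) = 2149/324, v(5/9) = 601/81, v(5/6) = 301/36, v(10/9) = 766/81, v(25/18) = 3469/324, v(5/3) = 109/9, v(35/18) = 4429/324, v(20/9) = 1246/81.
Sum = Δs · [v(0) + v(5/18) + v(5/9) + ...].
Sum ≈ 24.9280.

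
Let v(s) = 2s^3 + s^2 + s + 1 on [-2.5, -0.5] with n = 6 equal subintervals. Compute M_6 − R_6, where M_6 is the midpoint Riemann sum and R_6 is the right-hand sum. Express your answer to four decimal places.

-4.0556

M_6 ≈ -15.185185.
R_6 ≈ -11.129630.
M_6 − R_6 ≈ -4.0556.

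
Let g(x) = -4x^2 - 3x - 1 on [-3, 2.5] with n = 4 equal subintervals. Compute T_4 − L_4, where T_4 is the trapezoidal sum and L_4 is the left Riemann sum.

-3.78125

T_4 = -65.140625.
L_4 = -61.359375.
T_4 − L_4 = -3.78125.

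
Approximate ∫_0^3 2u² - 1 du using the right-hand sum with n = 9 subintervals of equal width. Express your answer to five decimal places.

18.11111

Δu = (3 − 0)/9 = 1/3.
Right endpoints: 1/3, 2/3, 1, 4/3, 5/3, 2, 7/3, 8/3, 3.
f(1/3) = -7/9, f(2/3) = -1/9, f(1) = 1, f(4/3) = 23/9, f(5/3) = 41/9, f(2) = 7, f(7/3) = 89/9, f(8/3) = 119/9, f(3) = 17.
Sum = Δu · [f(1/3) + f(2/3) + f(1) + ...].
Sum ≈ 18.11111.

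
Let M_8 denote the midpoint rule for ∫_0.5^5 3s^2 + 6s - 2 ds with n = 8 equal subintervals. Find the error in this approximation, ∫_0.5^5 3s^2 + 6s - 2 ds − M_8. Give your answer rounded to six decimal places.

0.355957

Exact integral: ∫_0.5^5 f(s) ds = 190.125.
M_8 ≈ 189.76904297.
Error ≈ 190.125 − 189.76904297 ≈ 0.355957.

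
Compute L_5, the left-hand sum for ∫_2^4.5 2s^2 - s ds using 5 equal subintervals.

Δs = (4.5 − 2)/5 = 0.5.
Left endpoints: 2, 2.5, 3, 3.5, 4.
f(2) = 6, f(2.5) = 10, f(3) = 15, f(3.5) = 21, f(4) = 28.
Sum = Δs · [f(2) + f(2.5) + f(3) + f(3.5) + f(4)].
Sum = 40.

40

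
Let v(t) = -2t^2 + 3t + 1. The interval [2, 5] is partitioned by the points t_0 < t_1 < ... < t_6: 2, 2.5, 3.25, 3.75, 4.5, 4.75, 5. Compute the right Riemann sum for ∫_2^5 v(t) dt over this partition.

-53.1875

Subinterval widths: 0.5, 0.75, 0.5, 0.75, 0.25, 0.25.
Right endpoints: 2.5, 3.25, 3.75, 4.5, 4.75, 5.
v(2.5) = -4, v(3.25) = -10.375, v(3.75) = -15.875, v(4.5) = -26, v(4.75) = -29.875, v(5) = -34.
Sum = Σ Δt_i · v(t_i).
Sum = -53.1875.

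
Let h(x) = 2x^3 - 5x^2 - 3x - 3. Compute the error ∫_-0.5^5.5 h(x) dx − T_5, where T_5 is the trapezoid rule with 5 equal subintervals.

-14.4

Exact integral: ∫_-0.5^5.5 h(x) dx = 117.
T_5 = 131.4.
Error = 117 − 131.4 = -14.4.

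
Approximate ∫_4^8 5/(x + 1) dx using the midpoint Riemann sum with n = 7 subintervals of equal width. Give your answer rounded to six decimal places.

2.937058

Δx = (8 − 4)/7 = 4/7.
Midpoints: 30/7, 34/7, 38/7, 6, 46/7, 50/7, 54/7.
f(30/7) = 35/37, f(34/7) = 35/41, f(38/7) = 7/9, f(6) = 5/7, f(46/7) = 35/53, f(50/7) = 35/57, f(54/7) = 35/61.
Sum = Δx · [f(30/7) + f(34/7) + f(38/7) + ...].
Sum ≈ 2.937058.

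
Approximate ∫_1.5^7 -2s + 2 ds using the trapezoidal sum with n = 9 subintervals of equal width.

-35.75

Δs = (7 − 1.5)/9 = 11/18.
f(1.5) = -1, f(19/9) = -20/9, f(49/18) = -31/9, f(10/3) = -14/3, f(71/18) = -53/9, f(41/9) = -64/9, f(31/6) = -25/3, f(52/9) = -86/9, f(115/18) = -97/9, f(7) = -12.
T_9 = (Δs/2)·[f(s_0) + 2f(s_1) + ... + 2f(s_{8}) + f(s_9)].
Sum = -35.75.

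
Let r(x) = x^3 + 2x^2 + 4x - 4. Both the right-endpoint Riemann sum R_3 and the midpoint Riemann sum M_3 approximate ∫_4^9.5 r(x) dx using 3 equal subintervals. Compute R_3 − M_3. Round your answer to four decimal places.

R_3 ≈ 3579.787037.
M_3 ≈ 2593.405961.
R_3 − M_3 ≈ 986.3811.

986.3811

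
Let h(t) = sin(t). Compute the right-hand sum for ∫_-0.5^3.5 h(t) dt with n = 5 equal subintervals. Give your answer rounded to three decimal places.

1.768

Δt = (3.5 − (-0.5))/5 = 0.8.
Right endpoints: 0.3, 1.1, 1.9, 2.7, 3.5.
h(0.3) ≈ 0.296, h(1.1) ≈ 0.891, h(1.9) ≈ 0.946, h(2.7) ≈ 0.427, h(3.5) ≈ -0.351.
Sum = Δt · [h(0.3) + h(1.1) + h(1.9) + h(2.7) + h(3.5)].
Sum ≈ 1.768.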